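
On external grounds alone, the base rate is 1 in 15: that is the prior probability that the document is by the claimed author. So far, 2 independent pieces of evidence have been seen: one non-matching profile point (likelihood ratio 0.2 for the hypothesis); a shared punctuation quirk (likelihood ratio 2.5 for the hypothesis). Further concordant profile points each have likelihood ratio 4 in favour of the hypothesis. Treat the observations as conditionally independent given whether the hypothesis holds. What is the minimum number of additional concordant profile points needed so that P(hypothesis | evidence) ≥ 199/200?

7

Prior odds = (1/15)/(14/15) = 1/14.
Combined Bayes factor of the evidence already in hand = 0.2 × 2.5 = 0.5.
Odds after that evidence = (1/14) × 0.5 = 1/28.
Target odds = 0.995/0.005 = 199.
Need 4ⁿ ≥ 199 ÷ (1/28) = 5572.
4⁶ = 4096 falls short of 5572 but 4⁷ = 16384 reaches it, so n = 7.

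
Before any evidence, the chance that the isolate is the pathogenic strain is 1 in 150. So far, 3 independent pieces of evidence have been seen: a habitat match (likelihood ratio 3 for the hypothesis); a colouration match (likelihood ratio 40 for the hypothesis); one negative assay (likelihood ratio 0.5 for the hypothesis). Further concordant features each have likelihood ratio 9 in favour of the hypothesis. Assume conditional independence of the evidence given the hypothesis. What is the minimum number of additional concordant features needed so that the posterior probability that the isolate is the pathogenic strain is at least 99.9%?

4

Prior odds = (1/150)/(149/150) = 1/149.
Combined Bayes factor of the evidence already in hand = 3 × 40 × 0.5 = 60.
Odds after that evidence = (1/149) × 60 = 60/149.
Target odds = 0.999/0.001 = 999.
Need 9ⁿ ≥ 999 ÷ (60/149) = 2480.85.
9³ = 729 falls short of 2480.85 but 9⁴ = 6561 reaches it, so n = 4.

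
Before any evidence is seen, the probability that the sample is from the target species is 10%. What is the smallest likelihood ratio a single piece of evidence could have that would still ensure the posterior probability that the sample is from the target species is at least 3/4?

27

Prior odds = 0.1/0.9 = 1/9.
Target odds = 0.75/0.25 = 3.
Required Bayes factor = 3 ÷ (1/9) = 27.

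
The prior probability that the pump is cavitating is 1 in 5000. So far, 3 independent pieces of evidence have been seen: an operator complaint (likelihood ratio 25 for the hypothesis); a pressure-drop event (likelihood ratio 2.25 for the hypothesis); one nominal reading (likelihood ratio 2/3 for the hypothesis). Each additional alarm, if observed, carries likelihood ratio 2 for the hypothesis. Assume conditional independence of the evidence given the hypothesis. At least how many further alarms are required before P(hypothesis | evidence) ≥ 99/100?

14

Prior odds = 0.0002/0.9998 = 1/4999.
Combined Bayes factor of the evidence already in hand = 25 × 2.25 × (2/3) = 37.5.
Odds after that evidence = (1/4999) × 37.5 = 75/9998.
Target odds = 0.99/0.01 = 99.
Need 2ⁿ ≥ 99 ÷ (75/9998) = 13197.36.
2¹³ = 8192 falls short of 13197.36 but 2¹⁴ = 16384 reaches it, so n = 14.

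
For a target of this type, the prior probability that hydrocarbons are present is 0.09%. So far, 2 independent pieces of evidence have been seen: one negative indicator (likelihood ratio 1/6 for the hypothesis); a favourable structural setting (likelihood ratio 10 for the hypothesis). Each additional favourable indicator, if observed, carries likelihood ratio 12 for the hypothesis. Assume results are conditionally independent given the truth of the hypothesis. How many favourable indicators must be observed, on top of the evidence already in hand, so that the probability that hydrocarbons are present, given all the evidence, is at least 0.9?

4

Prior odds = 0.0009/0.9991 = 9/9991.
Combined Bayes factor of the evidence already in hand = (1/6) × 10 = 5/3.
Odds after that evidence = (9/9991) × 5/3 = 15/9991.
Target odds = 0.9/0.1 = 9.
Need 12ⁿ ≥ 9 ÷ (15/9991) = 5994.6.
12³ = 1728 falls short of 5994.6 but 12⁴ = 20736 reaches it, so n = 4.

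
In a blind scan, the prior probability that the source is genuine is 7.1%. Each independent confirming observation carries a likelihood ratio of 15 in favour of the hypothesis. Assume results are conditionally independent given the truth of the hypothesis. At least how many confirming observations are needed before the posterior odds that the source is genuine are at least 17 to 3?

Prior odds = 0.071/0.929 = 71/929.
Likelihood ratio per confirming observation = 15.
Target odds = 17/3.
Require 15ⁿ ≥ 17/3 ÷ (71/929) = 15793/213.
15¹ = 15 falls short of 15793/213 but 15² = 225 reaches it, so n = 2.

2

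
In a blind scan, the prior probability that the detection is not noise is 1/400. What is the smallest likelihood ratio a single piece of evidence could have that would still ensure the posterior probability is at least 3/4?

Prior odds = 0.0025/0.9975 = 1/399.
Target odds = 0.75/0.25 = 3.
Required Bayes factor = 3 ÷ (1/399) = 1197.

1197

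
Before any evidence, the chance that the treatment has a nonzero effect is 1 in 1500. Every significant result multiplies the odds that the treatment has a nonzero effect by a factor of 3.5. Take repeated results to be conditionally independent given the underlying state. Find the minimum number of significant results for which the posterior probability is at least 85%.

8

Prior odds: (1/1500) ÷ (1499/1500) = 1/1499.
Likelihood ratio per significant result = 3.5.
Target posterior odds = 0.85/0.15 = 17/3.
Need (1/1499) × 3.5ⁿ ≥ 17/3, i.e. 3.5ⁿ ≥ 25483/3.
3.5⁷ = 823543/128 falls short of 25483/3 but 3.5⁸ = 5764801/256 reaches it, so n = 8.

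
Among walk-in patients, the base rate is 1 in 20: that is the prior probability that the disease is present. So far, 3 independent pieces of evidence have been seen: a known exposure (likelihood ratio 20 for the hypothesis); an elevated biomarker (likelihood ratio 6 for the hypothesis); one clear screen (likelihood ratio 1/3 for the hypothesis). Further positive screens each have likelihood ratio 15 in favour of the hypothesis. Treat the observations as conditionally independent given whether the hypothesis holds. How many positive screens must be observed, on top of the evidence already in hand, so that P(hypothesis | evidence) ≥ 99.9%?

Prior odds = 0.05/0.95 = 1/19.
Combined Bayes factor of the evidence already in hand = 20 × 6 × (1/3) = 40.
Odds after that evidence = (1/19) × 40 = 40/19.
Target odds = 0.999/0.001 = 999.
Need 15ⁿ ≥ 999 ÷ (40/19) = 474.525.
15² = 225 falls short of 474.525 but 15³ = 3375 reaches it, so n = 3.

3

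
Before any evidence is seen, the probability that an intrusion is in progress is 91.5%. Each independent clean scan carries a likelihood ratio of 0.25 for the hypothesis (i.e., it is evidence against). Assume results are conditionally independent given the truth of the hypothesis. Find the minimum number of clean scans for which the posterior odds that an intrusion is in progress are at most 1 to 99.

6

Prior odds: 0.915 ÷ 0.085 = 183/17.
Likelihood ratio per clean scan = 0.25.
Target odds = 1/99.
Require 0.25ⁿ ≤ 1/99 ÷ (183/17) = 17/18117.
0.25⁵ = 1/1024 is still above 17/18117 but 0.25⁶ = 1/4096 is at or below it, so n = 6.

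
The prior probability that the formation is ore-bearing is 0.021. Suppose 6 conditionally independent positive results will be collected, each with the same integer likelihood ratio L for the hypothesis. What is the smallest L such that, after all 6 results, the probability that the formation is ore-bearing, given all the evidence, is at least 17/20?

Prior odds = 0.021/0.979 = 21/979.
Target odds = 0.85/0.15 = 17/3.
Need L⁶ ≥ 17/3 ÷ (21/979) = 16643/63.
2⁶ = 64 < 16643/63 ≤ 729 = 3⁶, so L = 3.

3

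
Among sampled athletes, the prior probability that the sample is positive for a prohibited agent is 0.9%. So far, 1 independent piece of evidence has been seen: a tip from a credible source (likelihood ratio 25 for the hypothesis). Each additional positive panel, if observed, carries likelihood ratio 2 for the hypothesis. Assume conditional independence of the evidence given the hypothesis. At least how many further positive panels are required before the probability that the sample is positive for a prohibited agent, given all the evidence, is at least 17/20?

Prior odds = 0.009/0.991 = 9/991.
Bayes factor of the evidence already in hand = 25.
Odds after that evidence = (9/991) × 25 = 225/991.
Target odds = 0.85/0.15 = 17/3.
Need 2ⁿ ≥ 17/3 ÷ (225/991) = 16847/675.
2⁴ = 16 falls short of 16847/675 but 2⁵ = 32 reaches it, so n = 5.

5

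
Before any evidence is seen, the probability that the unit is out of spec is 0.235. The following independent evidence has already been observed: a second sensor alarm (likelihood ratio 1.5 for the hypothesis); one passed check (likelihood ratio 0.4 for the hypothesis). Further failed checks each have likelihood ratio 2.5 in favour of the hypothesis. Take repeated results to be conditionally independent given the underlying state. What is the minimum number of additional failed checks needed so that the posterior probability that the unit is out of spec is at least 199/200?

Prior odds = 0.235/0.765 = 47/153.
Combined Bayes factor of the evidence already in hand = 1.5 × 0.4 = 0.6.
Odds after that evidence = (47/153) × 0.6 = 47/255.
Target odds = 0.995/0.005 = 199.
Need 2.5ⁿ ≥ 199 ÷ (47/255) = 50745/47.
2.5⁷ = 610.3515625 falls short of 50745/47 but 2.5⁸ = 390625/256 reaches it, so n = 8.

8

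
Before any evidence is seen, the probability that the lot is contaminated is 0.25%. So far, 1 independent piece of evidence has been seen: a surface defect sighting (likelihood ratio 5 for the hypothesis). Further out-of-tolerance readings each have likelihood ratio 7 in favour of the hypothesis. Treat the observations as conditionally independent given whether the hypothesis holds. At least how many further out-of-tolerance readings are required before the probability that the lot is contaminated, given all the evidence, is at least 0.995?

Prior odds = 0.0025/0.9975 = 1/399.
Bayes factor of the evidence already in hand = 5.
Odds after that evidence = (1/399) × 5 = 5/399.
Target odds = 0.995/0.005 = 199.
Need 7ⁿ ≥ 199 ÷ (5/399) = 15880.2.
7⁴ = 2401 falls short of 15880.2 but 7⁵ = 16807 reaches it, so n = 5.

5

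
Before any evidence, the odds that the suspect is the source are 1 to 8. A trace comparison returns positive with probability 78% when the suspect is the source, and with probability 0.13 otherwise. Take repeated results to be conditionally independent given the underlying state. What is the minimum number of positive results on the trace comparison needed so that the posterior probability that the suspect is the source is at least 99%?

4

Prior odds = 0.125.
Likelihood ratio of a positive result = 0.78/0.13 = 6.
Target odds: 0.99 ÷ 0.01 = 99.
Need 0.125 × 6ⁿ ≥ 99, i.e. 6ⁿ ≥ 792.
6³ = 216 falls short of 792 but 6⁴ = 1296 reaches it, so n = 4.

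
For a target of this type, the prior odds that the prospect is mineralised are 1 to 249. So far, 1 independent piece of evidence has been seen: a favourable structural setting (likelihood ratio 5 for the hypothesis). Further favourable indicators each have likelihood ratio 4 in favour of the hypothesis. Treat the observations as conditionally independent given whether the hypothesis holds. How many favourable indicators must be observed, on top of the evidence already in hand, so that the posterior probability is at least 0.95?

5

Prior odds = 1/249.
Bayes factor of the evidence already in hand = 5.
Odds after that evidence = (1/249) × 5 = 5/249.
Target odds = 0.95/0.05 = 19.
Need 4ⁿ ≥ 19 ÷ (5/249) = 946.2.
4⁴ = 256 falls short of 946.2 but 4⁵ = 1024 reaches it, so n = 5.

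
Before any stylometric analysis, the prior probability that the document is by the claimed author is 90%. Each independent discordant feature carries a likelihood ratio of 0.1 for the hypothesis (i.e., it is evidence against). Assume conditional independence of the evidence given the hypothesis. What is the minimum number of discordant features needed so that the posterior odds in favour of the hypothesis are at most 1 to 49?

3

Prior odds: 0.9 ÷ 0.1 = 9.
Likelihood ratio per discordant feature = 0.1.
Target odds = 1/49.
Need 9 × 0.1ⁿ ≤ 1/49, i.e. 0.1ⁿ ≤ 1/441.
0.1² = 0.01 is still above 1/441 but 0.1³ = 0.001 is at or below it, so n = 3.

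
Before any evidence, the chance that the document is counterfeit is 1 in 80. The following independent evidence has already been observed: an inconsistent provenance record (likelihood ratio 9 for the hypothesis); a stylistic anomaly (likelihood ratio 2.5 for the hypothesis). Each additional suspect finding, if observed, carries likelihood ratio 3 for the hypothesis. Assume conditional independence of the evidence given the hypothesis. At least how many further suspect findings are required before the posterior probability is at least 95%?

4

Prior odds = 0.0125/0.9875 = 1/79.
Combined Bayes factor of the evidence already in hand = 9 × 2.5 = 22.5.
Odds after that evidence = (1/79) × 22.5 = 45/158.
Target odds = 0.95/0.05 = 19.
Need 3ⁿ ≥ 19 ÷ (45/158) = 3002/45.
3³ = 27 falls short of 3002/45 but 3⁴ = 81 reaches it, so n = 4.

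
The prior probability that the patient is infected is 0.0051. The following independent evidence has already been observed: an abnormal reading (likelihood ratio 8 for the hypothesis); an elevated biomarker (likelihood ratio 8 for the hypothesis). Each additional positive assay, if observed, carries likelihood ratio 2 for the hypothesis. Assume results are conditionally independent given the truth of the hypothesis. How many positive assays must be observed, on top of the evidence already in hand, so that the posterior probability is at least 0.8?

4

Prior odds = 0.0051/0.9949 = 51/9949.
Combined Bayes factor of the evidence already in hand = 8 × 8 = 64.
Odds after that evidence = (51/9949) × 64 = 3264/9949.
Target odds = 0.8/0.2 = 4.
Need 2ⁿ ≥ 4 ÷ (3264/9949) = 9949/816.
2³ = 8 falls short of 9949/816 but 2⁴ = 16 reaches it, so n = 4.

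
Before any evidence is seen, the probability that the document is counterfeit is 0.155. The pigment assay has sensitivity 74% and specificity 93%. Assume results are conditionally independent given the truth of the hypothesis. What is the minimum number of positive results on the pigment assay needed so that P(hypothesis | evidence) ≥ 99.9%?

Prior odds: 0.155 ÷ 0.845 = 31/169.
False-positive rate = 1 − 0.93 = 0.07; likelihood ratio of a positive = 0.74/0.07 = 74/7.
Target odds: 0.999 ÷ 0.001 = 999.
Require (74/7)ⁿ ≥ 999 ÷ (31/169) = 168831/31.
(74/7)³ = 405224/343 falls short of 168831/31 but (74/7)⁴ = 29986576/2401 reaches it, so n = 4.

4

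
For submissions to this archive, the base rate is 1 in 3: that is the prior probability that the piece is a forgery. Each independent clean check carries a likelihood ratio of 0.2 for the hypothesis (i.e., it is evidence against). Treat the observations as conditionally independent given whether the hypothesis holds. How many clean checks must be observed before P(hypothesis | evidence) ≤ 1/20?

Prior odds: (1/3) ÷ (2/3) = 0.5.
Likelihood ratio per clean check = 0.2.
Target posterior odds = 0.05/0.95 = 1/19.
Need 0.5 × 0.2ⁿ ≤ 1/19, i.e. 0.2ⁿ ≤ 2/19.
0.2¹ = 0.2 is still above 2/19 but 0.2² = 0.04 is at or below it, so n = 2.

2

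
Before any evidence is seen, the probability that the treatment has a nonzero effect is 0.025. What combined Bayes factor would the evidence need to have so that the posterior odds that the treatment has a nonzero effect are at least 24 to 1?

936

Prior odds = 0.025/0.975 = 1/39.
Target odds = 24.
Required Bayes factor = 24 ÷ (1/39) = 936.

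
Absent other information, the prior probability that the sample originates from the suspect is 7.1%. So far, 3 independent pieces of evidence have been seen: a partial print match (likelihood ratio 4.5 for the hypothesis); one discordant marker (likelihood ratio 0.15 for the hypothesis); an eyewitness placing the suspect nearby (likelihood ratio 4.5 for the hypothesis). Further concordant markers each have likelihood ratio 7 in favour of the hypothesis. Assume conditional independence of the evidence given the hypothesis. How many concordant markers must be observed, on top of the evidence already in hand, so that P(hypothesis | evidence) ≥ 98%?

Prior odds = 0.071/0.929 = 71/929.
Combined Bayes factor of the evidence already in hand = 4.5 × 0.15 × 4.5 = 3.0375.
Odds after that evidence = (71/929) × 3.0375 = 17253/74320.
Target odds = 0.98/0.02 = 49.
Need 7ⁿ ≥ 49 ÷ (17253/74320) = 3641680/17253.
7² = 49 falls short of 3641680/17253 but 7³ = 343 reaches it, so n = 3.

3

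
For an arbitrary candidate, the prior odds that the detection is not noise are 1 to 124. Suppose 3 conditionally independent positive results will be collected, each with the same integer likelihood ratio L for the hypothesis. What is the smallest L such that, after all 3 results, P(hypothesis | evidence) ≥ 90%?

11

Prior odds = 1/124.
Target odds = 0.9/0.1 = 9.
Need L³ ≥ 9 ÷ (1/124) = 1116.
10³ = 1000 < 1116 ≤ 1331 = 11³, so L = 11.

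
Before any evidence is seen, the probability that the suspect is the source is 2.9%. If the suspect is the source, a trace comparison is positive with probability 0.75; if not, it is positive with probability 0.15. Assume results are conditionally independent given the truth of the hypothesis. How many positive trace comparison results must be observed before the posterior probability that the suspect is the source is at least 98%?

Prior odds = 0.029/0.971 = 29/971.
Likelihood ratio of a positive = 0.75/0.15 = 5.
Target posterior odds = 0.98/0.02 = 49.
Need (29/971) × 5ⁿ ≥ 49, i.e. 5ⁿ ≥ 47579/29.
5⁴ = 625 falls short of 47579/29 but 5⁵ = 3125 reaches it, so n = 5.

5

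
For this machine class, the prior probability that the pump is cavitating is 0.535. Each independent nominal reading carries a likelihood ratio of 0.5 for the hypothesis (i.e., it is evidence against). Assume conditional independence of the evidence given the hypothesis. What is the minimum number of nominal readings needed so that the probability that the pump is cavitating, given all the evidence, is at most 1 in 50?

Prior odds = 0.535/0.465 = 107/93.
Likelihood ratio per nominal reading = 0.5.
Target posterior odds = 0.02/0.98 = 1/49.
Need (107/93) × 0.5ⁿ ≤ 1/49, i.e. 0.5ⁿ ≤ 93/5243.
0.5⁵ = 0.03125 is still above 93/5243 but 0.5⁶ = 0.015625 is at or below it, so n = 6.

6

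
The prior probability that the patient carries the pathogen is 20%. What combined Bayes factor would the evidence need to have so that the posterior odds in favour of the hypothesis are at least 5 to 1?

20

Prior odds = 0.2/0.8 = 0.25.
Target odds = 5.
Required Bayes factor = 5 ÷ 0.25 = 20.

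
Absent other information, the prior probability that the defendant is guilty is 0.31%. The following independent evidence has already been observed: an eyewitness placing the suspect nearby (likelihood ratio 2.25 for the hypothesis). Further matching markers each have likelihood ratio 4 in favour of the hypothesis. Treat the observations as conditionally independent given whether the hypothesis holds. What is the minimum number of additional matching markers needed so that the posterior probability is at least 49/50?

Prior odds = 0.0031/0.9969 = 31/9969.
Bayes factor of the evidence already in hand = 2.25.
Odds after that evidence = (31/9969) × 2.25 = 93/13292.
Target odds = 0.98/0.02 = 49.
Need 4ⁿ ≥ 49 ÷ (93/13292) = 651308/93.
4⁶ = 4096 falls short of 651308/93 but 4⁷ = 16384 reaches it, so n = 7.

7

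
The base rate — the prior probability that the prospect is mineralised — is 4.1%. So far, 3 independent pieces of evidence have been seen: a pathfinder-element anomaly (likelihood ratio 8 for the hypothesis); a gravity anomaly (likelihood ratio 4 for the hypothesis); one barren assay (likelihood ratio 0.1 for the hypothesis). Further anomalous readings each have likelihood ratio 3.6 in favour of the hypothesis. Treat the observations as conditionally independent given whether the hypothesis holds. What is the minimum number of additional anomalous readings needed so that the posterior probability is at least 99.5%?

6

Prior odds = 0.041/0.959 = 41/959.
Combined Bayes factor of the evidence already in hand = 8 × 4 × 0.1 = 3.2.
Odds after that evidence = (41/959) × 3.2 = 656/4795.
Target odds = 0.995/0.005 = 199.
Need 3.6ⁿ ≥ 199 ÷ (656/4795) = 954205/656.
3.6⁵ = 604.66176 falls short of 954205/656 but 3.6⁶ = 34012224/15625 reaches it, so n = 6.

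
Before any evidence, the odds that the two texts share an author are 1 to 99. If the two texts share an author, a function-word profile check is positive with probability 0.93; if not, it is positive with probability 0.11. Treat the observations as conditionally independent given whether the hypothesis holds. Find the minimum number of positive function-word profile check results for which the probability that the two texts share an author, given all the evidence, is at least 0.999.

6

Prior odds = 1/99.
Likelihood ratio of a positive = 0.93/0.11 = 93/11.
Target odds: 0.999 ÷ 0.001 = 999.
Need (1/99) × (93/11)ⁿ ≥ 999, i.e. (93/11)ⁿ ≥ 98901.
(93/11)⁵ ≈43196.8 falls short of 98901 but (93/11)⁶ ≈365209 reaches it, so n = 6.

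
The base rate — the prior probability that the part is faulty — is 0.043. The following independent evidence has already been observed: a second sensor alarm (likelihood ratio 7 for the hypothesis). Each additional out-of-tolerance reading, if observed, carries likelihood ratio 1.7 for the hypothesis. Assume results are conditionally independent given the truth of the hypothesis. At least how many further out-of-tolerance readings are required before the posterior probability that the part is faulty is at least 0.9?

Prior odds = 0.043/0.957 = 43/957.
Bayes factor of the evidence already in hand = 7.
Odds after that evidence = (43/957) × 7 = 301/957.
Target odds = 0.9/0.1 = 9.
Need 1.7ⁿ ≥ 9 ÷ (301/957) = 8613/301.
1.7⁶ = 24137569/1000000 falls short of 8613/301 but 1.7⁷ = 410338673/10000000 reaches it, so n = 7.

7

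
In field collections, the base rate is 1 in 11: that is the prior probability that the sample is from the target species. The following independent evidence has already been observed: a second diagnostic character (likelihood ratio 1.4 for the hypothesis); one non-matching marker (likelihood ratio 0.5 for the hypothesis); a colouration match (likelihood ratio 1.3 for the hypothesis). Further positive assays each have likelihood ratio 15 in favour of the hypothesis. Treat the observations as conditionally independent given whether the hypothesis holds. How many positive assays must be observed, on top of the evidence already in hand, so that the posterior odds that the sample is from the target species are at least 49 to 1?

Prior odds = (1/11)/(10/11) = 0.1.
Combined Bayes factor of the evidence already in hand = 1.4 × 0.5 × 1.3 = 0.91.
Odds after that evidence = 0.1 × 0.91 = 0.091.
Target odds = 49.
Need 15ⁿ ≥ 49 ÷ 0.091 = 7000/13.
15² = 225 falls short of 7000/13 but 15³ = 3375 reaches it, so n = 3.

3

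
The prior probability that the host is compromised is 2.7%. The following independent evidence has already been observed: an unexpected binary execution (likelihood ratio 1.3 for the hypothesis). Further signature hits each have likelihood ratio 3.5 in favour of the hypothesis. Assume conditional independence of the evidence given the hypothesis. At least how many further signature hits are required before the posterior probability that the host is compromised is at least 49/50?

Prior odds = 0.027/0.973 = 27/973.
Bayes factor of the evidence already in hand = 1.3.
Odds after that evidence = (27/973) × 1.3 = 351/9730.
Target odds = 0.98/0.02 = 49.
Need 3.5ⁿ ≥ 49 ÷ (351/9730) = 476770/351.
3.5⁵ = 525.21875 falls short of 476770/351 but 3.5⁶ = 1838.265625 reaches it, so n = 6.

6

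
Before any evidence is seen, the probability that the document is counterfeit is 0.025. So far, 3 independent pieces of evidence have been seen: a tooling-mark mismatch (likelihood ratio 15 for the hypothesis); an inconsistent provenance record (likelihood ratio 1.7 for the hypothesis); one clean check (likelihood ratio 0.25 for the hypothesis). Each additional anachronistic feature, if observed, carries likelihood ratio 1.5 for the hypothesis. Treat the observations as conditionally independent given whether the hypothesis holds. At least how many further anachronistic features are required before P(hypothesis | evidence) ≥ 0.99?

Prior odds = 0.025/0.975 = 1/39.
Combined Bayes factor of the evidence already in hand = 15 × 1.7 × 0.25 = 6.375.
Odds after that evidence = (1/39) × 6.375 = 17/104.
Target odds = 0.99/0.01 = 99.
Need 1.5ⁿ ≥ 99 ÷ (17/104) = 10296/17.
1.5¹⁵ = 14348907/32768 falls short of 10296/17 but 1.5¹⁶ = 43046721/65536 reaches it, so n = 16.

16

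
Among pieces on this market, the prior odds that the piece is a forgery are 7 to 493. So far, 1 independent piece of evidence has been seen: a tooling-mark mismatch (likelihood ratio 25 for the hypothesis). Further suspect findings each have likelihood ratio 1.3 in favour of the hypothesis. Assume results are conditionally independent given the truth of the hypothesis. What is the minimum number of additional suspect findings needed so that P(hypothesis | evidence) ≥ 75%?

Prior odds = 7/493.
Bayes factor of the evidence already in hand = 25.
Odds after that evidence = (7/493) × 25 = 175/493.
Target odds = 0.75/0.25 = 3.
Need 1.3ⁿ ≥ 3 ÷ (175/493) = 1479/175.
1.3⁸ = 815730721/100000000 falls short of 1479/175 but 1.3⁹ ≈10.6045 reaches it, so n = 9.

9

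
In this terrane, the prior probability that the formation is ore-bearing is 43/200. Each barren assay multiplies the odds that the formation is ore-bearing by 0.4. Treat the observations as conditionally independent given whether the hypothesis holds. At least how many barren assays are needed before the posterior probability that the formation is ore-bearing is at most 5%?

Prior odds = 0.215/0.785 = 43/157.
Likelihood ratio per barren assay = 0.4.
Target posterior odds = 0.05/0.95 = 1/19.
Need (43/157) × 0.4ⁿ ≤ 1/19, i.e. 0.4ⁿ ≤ 157/817.
0.4¹ = 0.4 is still above 157/817 but 0.4² = 0.16 is at or below it, so n = 2.

2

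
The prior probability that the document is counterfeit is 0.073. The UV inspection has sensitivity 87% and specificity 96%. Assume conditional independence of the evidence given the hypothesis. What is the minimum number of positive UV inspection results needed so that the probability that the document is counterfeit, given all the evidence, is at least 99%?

Prior odds: 0.073 ÷ 0.927 = 73/927.
False-positive rate = 1 − 0.96 = 0.04; likelihood ratio of a positive = 0.87/0.04 = 21.75.
Target posterior odds = 0.99/0.01 = 99.
Require 21.75ⁿ ≥ 99 ÷ (73/927) = 91773/73.
21.75² = 473.0625 falls short of 91773/73 but 21.75³ = 658503/64 reaches it, so n = 3.

3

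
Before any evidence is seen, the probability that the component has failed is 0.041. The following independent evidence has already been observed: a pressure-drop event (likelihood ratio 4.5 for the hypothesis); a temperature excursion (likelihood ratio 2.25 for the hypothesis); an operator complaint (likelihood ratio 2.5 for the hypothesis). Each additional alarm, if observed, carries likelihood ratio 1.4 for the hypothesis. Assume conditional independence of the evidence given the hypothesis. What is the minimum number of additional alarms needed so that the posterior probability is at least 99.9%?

Prior odds = 0.041/0.959 = 41/959.
Combined Bayes factor of the evidence already in hand = 4.5 × 2.25 × 2.5 = 25.3125.
Odds after that evidence = (41/959) × 25.3125 = 16605/15344.
Target odds = 0.999/0.001 = 999.
Need 1.4ⁿ ≥ 999 ÷ (16605/15344) = 567728/615.
1.4²⁰ ≈836.683 falls short of 567728/615 but 1.4²¹ ≈1171.36 reaches it, so n = 21.

21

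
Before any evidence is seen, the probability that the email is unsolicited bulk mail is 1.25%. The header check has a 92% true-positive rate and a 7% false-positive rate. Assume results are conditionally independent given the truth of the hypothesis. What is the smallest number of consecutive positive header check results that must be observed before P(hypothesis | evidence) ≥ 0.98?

4

Prior odds: 0.0125 ÷ 0.9875 = 1/79.
Likelihood ratio of a positive result = 0.92/0.07 = 92/7.
Target odds: 0.98 ÷ 0.02 = 49.
Need (1/79) × (92/7)ⁿ ≥ 49, i.e. (92/7)ⁿ ≥ 3871.
(92/7)³ = 778688/343 falls short of 3871 but (92/7)⁴ = 71639296/2401 reaches it, so n = 4.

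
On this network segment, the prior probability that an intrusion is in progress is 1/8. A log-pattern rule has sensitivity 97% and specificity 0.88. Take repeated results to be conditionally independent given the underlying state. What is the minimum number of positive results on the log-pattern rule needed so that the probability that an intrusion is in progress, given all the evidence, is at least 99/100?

4

Prior odds = 0.125/0.875 = 1/7.
False-positive rate = 1 − 0.88 = 0.12; likelihood ratio of a positive = 0.97/0.12 = 97/12.
Target odds: 0.99 ÷ 0.01 = 99.
Require (97/12)ⁿ ≥ 99 ÷ (1/7) = 693.
(97/12)³ = 912673/1728 falls short of 693 but (97/12)⁴ = 88529281/20736 reaches it, so n = 4.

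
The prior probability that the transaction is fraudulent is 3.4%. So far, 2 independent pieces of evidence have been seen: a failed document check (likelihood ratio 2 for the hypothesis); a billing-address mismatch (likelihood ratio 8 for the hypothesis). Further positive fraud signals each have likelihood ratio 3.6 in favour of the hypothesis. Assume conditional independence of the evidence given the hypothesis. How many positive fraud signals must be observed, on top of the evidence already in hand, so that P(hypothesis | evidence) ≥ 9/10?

3

Prior odds = 0.034/0.966 = 17/483.
Combined Bayes factor of the evidence already in hand = 2 × 8 = 16.
Odds after that evidence = (17/483) × 16 = 272/483.
Target odds = 0.9/0.1 = 9.
Need 3.6ⁿ ≥ 9 ÷ (272/483) = 4347/272.
3.6² = 12.96 falls short of 4347/272 but 3.6³ = 46.656 reaches it, so n = 3.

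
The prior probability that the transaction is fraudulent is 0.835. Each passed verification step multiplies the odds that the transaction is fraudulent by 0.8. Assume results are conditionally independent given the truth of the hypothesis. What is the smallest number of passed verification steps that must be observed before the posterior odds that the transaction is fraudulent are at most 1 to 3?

13

Prior odds = 0.835/0.165 = 167/33.
Likelihood ratio per passed verification step = 0.8.
Target odds = 1/3.
Need (167/33) × 0.8ⁿ ≤ 1/3, i.e. 0.8ⁿ ≤ 11/167.
0.8¹² = 16777216/244140625 is still above 11/167 but 0.8¹³ ≈0.0549756 is at or below it, so n = 13.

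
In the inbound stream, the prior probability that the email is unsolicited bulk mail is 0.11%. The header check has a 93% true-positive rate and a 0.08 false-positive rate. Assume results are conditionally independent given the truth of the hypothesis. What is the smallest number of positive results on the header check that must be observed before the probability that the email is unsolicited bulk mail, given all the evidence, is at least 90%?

4

Prior odds = 0.0011/0.9989 = 11/9989.
Likelihood ratio of a positive result = 0.93/0.08 = 11.625.
Target posterior odds = 0.9/0.1 = 9.
Require 11.625ⁿ ≥ 9 ÷ (11/9989) = 89901/11.
11.625³ = 804357/512 falls short of 89901/11 but 11.625⁴ = 74805201/4096 reaches it, so n = 4.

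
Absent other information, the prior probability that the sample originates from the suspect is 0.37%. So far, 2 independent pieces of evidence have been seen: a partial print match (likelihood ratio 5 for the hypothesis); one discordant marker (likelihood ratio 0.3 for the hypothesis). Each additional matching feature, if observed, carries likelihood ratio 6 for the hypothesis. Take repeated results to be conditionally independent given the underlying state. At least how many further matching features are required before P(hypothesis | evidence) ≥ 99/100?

6

Prior odds = 0.0037/0.9963 = 37/9963.
Combined Bayes factor of the evidence already in hand = 5 × 0.3 = 1.5.
Odds after that evidence = (37/9963) × 1.5 = 37/6642.
Target odds = 0.99/0.01 = 99.
Need 6ⁿ ≥ 99 ÷ (37/6642) = 657558/37.
6⁵ = 7776 falls short of 657558/37 but 6⁶ = 46656 reaches it, so n = 6.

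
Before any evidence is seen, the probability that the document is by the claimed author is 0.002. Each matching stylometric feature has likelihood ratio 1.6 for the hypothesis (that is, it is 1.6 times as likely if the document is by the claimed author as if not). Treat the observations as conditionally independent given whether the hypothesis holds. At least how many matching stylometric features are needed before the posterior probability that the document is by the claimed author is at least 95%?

Prior odds = 0.002/0.998 = 1/499.
Likelihood ratio per matching stylometric feature = 1.6.
Target odds: 0.95 ÷ 0.05 = 19.
Need (1/499) × 1.6ⁿ ≥ 19, i.e. 1.6ⁿ ≥ 9481.
1.6¹⁹ ≈7555.79 falls short of 9481 but 1.6²⁰ ≈12089.3 reaches it, so n = 20.

20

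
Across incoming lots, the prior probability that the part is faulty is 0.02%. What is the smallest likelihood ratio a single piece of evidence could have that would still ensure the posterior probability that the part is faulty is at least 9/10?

44991

Prior odds = 0.0002/0.9998 = 1/4999.
Target odds = 0.9/0.1 = 9.
Required Bayes factor = 9 ÷ (1/4999) = 44991.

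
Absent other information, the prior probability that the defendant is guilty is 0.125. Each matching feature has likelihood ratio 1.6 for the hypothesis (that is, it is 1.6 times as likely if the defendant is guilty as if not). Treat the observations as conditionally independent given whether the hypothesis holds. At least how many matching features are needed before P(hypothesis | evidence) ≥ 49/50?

13

Prior odds: 0.125 ÷ 0.875 = 1/7.
Likelihood ratio per matching feature = 1.6.
Target posterior odds = 0.98/0.02 = 49.
Need (1/7) × 1.6ⁿ ≥ 49, i.e. 1.6ⁿ ≥ 343.
1.6¹² ≈281.475 falls short of 343 but 1.6¹³ ≈450.36 reaches it, so n = 13.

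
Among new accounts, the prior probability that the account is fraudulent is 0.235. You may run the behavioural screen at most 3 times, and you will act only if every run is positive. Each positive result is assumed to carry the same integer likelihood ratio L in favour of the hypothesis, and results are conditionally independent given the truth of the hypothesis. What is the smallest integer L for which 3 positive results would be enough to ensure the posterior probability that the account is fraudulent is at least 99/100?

7

Prior odds = 0.235/0.765 = 47/153.
Target odds = 0.99/0.01 = 99.
Need L³ ≥ 99 ÷ (47/153) = 15147/47.
6³ = 216 < 15147/47 ≤ 343 = 7³, so L = 7.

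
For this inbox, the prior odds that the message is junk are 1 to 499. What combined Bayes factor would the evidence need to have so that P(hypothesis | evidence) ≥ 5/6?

Prior odds = 1/499.
Target odds = (5/6)/(1/6) = 5.
Required Bayes factor = 5 ÷ (1/499) = 2495.

2495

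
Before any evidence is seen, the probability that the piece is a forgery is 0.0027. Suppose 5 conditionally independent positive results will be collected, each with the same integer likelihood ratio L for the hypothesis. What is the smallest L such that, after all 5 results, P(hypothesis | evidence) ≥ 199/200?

Prior odds = 0.0027/0.9973 = 27/9973.
Target odds = 0.995/0.005 = 199.
Need L⁵ ≥ 199 ÷ (27/9973) = 1984627/27.
9⁵ = 59049 < 1984627/27 ≤ 100000 = 10⁵, so L = 10.

10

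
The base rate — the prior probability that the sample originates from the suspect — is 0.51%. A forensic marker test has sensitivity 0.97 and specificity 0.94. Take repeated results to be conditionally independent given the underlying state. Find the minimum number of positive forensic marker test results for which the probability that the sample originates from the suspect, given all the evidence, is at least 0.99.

4

Prior odds: 0.0051 ÷ 0.9949 = 51/9949.
False-positive rate = 1 − 0.94 = 0.06; likelihood ratio of a positive = 0.97/0.06 = 97/6.
Target odds: 0.99 ÷ 0.01 = 99.
Require (97/6)ⁿ ≥ 99 ÷ (51/9949) = 328317/17.
(97/6)³ = 912673/216 falls short of 328317/17 but (97/6)⁴ = 88529281/1296 reaches it, so n = 4.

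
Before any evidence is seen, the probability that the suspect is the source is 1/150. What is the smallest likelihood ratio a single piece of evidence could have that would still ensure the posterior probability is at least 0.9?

Prior odds = (1/150)/(149/150) = 1/149.
Target odds = 0.9/0.1 = 9.
Required Bayes factor = 9 ÷ (1/149) = 1341.

1341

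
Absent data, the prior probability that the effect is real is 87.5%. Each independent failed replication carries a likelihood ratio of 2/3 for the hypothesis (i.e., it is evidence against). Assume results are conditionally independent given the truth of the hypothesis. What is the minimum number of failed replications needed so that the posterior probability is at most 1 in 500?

21

Prior odds: 0.875 ÷ 0.125 = 7.
Likelihood ratio per failed replication = 2/3.
Target posterior odds = 0.002/0.998 = 1/499.
Require (2/3)ⁿ ≤ 1/499 ÷ 7 = 1/3493.
(2/3)²⁰ ≈0.000300729 is still above 1/3493 but (2/3)²¹ ≈0.000200486 is at or below it, so n = 21.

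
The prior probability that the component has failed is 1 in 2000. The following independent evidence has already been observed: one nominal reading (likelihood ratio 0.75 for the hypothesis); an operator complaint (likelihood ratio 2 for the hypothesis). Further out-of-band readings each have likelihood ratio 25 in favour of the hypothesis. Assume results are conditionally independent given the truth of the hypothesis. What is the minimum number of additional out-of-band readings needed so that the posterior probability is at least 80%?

3

Prior odds = 0.0005/0.9995 = 1/1999.
Combined Bayes factor of the evidence already in hand = 0.75 × 2 = 1.5.
Odds after that evidence = (1/1999) × 1.5 = 3/3998.
Target odds = 0.8/0.2 = 4.
Need 25ⁿ ≥ 4 ÷ (3/3998) = 15992/3.
25² = 625 falls short of 15992/3 but 25³ = 15625 reaches it, so n = 3.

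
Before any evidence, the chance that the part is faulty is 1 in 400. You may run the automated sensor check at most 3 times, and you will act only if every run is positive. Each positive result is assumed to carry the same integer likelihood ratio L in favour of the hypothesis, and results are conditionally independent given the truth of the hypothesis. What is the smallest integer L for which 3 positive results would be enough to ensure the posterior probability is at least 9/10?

16

Prior odds = 0.0025/0.9975 = 1/399.
Target odds = 0.9/0.1 = 9.
Need L³ ≥ 9 ÷ (1/399) = 3591.
15³ = 3375 < 3591 ≤ 4096 = 16³, so L = 16.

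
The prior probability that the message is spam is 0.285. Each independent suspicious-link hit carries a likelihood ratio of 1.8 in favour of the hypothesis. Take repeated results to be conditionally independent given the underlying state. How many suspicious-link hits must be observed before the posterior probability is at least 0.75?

4

Prior odds: 0.285 ÷ 0.715 = 57/143.
Likelihood ratio per suspicious-link hit = 1.8.
Target odds: 0.75 ÷ 0.25 = 3.
Need (57/143) × 1.8ⁿ ≥ 3, i.e. 1.8ⁿ ≥ 143/19.
1.8³ = 5.832 falls short of 143/19 but 1.8⁴ = 10.4976 reaches it, so n = 4.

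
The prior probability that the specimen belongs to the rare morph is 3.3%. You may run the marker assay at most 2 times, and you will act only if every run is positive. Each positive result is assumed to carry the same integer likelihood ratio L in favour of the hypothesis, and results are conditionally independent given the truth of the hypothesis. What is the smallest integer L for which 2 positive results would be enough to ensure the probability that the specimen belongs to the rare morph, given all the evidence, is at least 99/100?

Prior odds = 0.033/0.967 = 33/967.
Target odds = 0.99/0.01 = 99.
Need L² ≥ 99 ÷ (33/967) = 2901.
53² = 2809 < 2901 ≤ 2916 = 54², so L = 54.

54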